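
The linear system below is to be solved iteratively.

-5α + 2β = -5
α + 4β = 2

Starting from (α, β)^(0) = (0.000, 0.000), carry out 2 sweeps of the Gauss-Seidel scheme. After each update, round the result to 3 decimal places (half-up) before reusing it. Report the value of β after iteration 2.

0.225

Iteration 1:
  α = (-5 - (2)·0.000) / (-5) = 1.000
  β = (2 - (1)·1.000) / (4) = 0.250
Iteration 2:
  α = (-5 - (2)·0.250) / (-5) = 1.100
  β = (2 - (1)·1.100) / (4) = 0.225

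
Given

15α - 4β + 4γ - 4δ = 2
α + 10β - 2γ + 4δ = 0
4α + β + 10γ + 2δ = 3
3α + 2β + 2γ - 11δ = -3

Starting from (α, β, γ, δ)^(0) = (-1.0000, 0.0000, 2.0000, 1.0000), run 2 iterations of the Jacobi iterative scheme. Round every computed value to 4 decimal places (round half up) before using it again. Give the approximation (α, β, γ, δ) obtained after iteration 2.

Iteration 1:
  α = (2 - (-4)·0.0000 - (4)·2.0000 - (-4)·1.0000) / (15) = -0.1333
  β = (0 - (1)·-1.0000 - (-2)·2.0000 - (4)·1.0000) / (10) = 0.1000
  γ = (3 - (4)·-1.0000 - (1)·0.0000 - (2)·1.0000) / (10) = 0.5000
  δ = (-3 - (3)·-1.0000 - (2)·0.0000 - (2)·2.0000) / (-11) = 0.3636
Iteration 2:
  α = (2 - (-4)·0.1000 - (4)·0.5000 - (-4)·0.3636) / (15) = 0.1236
  β = (0 - (1)·-0.1333 - (-2)·0.5000 - (4)·0.3636) / (10) = -0.0321
  γ = (3 - (4)·-0.1333 - (1)·0.1000 - (2)·0.3636) / (10) = 0.2706
  δ = (-3 - (3)·-0.1333 - (2)·0.1000 - (2)·0.5000) / (-11) = 0.3455

(0.1236, -0.0321, 0.2706, 0.3455)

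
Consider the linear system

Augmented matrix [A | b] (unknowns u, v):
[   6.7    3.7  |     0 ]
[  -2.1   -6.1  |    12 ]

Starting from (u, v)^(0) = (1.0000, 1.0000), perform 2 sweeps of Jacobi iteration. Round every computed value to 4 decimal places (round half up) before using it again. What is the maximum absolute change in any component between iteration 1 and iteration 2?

Iteration 1:
  u = (0 - (3.7)·1.0000) / (6.7) = -0.5522
  v = (12 - (-2.1)·1.0000) / (-6.1) = -2.3115
Iteration 2:
  u = (0 - (3.7)·-2.3115) / (6.7) = 1.2765
  v = (12 - (-2.1)·-0.5522) / (-6.1) = -1.7771
Change: (1.8287, 0.5344) → max |·| = 1.8287

1.8287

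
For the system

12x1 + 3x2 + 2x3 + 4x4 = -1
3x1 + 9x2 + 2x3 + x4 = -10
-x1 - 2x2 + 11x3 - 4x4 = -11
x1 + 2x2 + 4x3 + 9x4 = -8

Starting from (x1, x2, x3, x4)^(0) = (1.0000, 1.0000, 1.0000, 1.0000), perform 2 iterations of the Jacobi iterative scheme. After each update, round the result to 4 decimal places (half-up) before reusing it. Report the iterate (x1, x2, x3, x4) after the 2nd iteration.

(0.9773, -0.5674, -2.0051, -0.2396)

Iteration 1:
  x1 = (-1 - (3)·1.0000 - (2)·1.0000 - (4)·1.0000) / (12) = -0.8333
  x2 = (-10 - (3)·1.0000 - (2)·1.0000 - (1)·1.0000) / (9) = -1.7778
  x3 = (-11 - (-1)·1.0000 - (-2)·1.0000 - (-4)·1.0000) / (11) = -0.3636
  x4 = (-8 - (1)·1.0000 - (2)·1.0000 - (4)·1.0000) / (9) = -1.6667
Iteration 2:
  x1 = (-1 - (3)·-1.7778 - (2)·-0.3636 - (4)·-1.6667) / (12) = 0.9773
  x2 = (-10 - (3)·-0.8333 - (2)·-0.3636 - (1)·-1.6667) / (9) = -0.5674
  x3 = (-11 - (-1)·-0.8333 - (-2)·-1.7778 - (-4)·-1.6667) / (11) = -2.0051
  x4 = (-8 - (1)·-0.8333 - (2)·-1.7778 - (4)·-0.3636) / (9) = -0.2396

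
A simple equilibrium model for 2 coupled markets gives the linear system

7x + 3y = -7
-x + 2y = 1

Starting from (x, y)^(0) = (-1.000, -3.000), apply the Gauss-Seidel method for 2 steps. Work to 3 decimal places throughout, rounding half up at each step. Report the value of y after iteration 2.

Iteration 1:
  x = (-7 - (3)·-3.000) / (7) = 0.286
  y = (1 - (-1)·0.286) / (2) = 0.643
Iteration 2:
  x = (-7 - (3)·0.643) / (7) = -1.276
  y = (1 - (-1)·-1.276) / (2) = -0.138

-0.138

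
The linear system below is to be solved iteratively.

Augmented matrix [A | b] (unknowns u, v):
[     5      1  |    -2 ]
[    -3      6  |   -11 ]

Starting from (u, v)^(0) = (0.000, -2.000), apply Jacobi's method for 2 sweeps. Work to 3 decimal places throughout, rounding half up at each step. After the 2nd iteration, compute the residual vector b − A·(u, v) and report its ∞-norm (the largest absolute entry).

0.101

Iteration 1:
  u = (-2 - (1)·-2.000) / (5) = 0.000
  v = (-11 - (-3)·0.000) / (6) = -1.833
Iteration 2:
  u = (-2 - (1)·-1.833) / (5) = -0.033
  v = (-11 - (-3)·0.000) / (6) = -1.833
Residual b − A·x = (-0.002, -0.101); ∞-norm = 0.101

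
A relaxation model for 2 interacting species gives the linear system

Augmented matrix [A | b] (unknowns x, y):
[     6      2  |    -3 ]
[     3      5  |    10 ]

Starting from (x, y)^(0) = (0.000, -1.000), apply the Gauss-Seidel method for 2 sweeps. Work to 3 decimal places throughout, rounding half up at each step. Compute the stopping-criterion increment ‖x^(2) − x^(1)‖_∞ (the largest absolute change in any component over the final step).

1.033

Iteration 1:
  x = (-3 - (2)·-1.000) / (6) = -0.167
  y = (10 - (3)·-0.167) / (5) = 2.100
Iteration 2:
  x = (-3 - (2)·2.100) / (6) = -1.200
  y = (10 - (3)·-1.200) / (5) = 2.720
Change: (-1.033, 0.620) → max |·| = 1.033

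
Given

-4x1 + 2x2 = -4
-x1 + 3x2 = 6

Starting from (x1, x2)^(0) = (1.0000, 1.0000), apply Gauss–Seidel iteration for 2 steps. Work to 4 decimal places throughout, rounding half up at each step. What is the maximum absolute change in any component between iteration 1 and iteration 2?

Iteration 1:
  x1 = (-4 - (2)·1.0000) / (-4) = 1.5000
  x2 = (6 - (-1)·1.5000) / (3) = 2.5000
Iteration 2:
  x1 = (-4 - (2)·2.5000) / (-4) = 2.2500
  x2 = (6 - (-1)·2.2500) / (3) = 2.7500
Change: (0.7500, 0.2500) → max |·| = 0.7500

0.7500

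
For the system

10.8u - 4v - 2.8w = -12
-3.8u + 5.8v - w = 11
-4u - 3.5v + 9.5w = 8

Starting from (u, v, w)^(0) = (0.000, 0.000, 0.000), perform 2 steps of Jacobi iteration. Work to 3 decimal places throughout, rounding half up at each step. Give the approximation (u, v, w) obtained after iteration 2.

(-0.190, 1.314, 1.073)

Iteration 1:
  u = (-12 - (-4)·0.000 - (-2.8)·0.000) / (10.8) = -1.111
  v = (11 - (-3.8)·0.000 - (-1)·0.000) / (5.8) = 1.897
  w = (8 - (-4)·0.000 - (-3.5)·0.000) / (9.5) = 0.842
Iteration 2:
  u = (-12 - (-4)·1.897 - (-2.8)·0.842) / (10.8) = -0.190
  v = (11 - (-3.8)·-1.111 - (-1)·0.842) / (5.8) = 1.314
  w = (8 - (-4)·-1.111 - (-3.5)·1.897) / (9.5) = 1.073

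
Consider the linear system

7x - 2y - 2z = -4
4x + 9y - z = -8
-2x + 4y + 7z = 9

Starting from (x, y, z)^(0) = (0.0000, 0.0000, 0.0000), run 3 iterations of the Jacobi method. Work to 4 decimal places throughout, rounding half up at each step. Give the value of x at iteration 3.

-0.2462

Iteration 1:
  x = (-4 - (-2)·0.0000 - (-2)·0.0000) / (7) = -0.5714
  y = (-8 - (4)·0.0000 - (-1)·0.0000) / (9) = -0.8889
  z = (9 - (-2)·0.0000 - (4)·0.0000) / (7) = 1.2857
Iteration 2:
  x = (-4 - (-2)·-0.8889 - (-2)·1.2857) / (7) = -0.4581
  y = (-8 - (4)·-0.5714 - (-1)·1.2857) / (9) = -0.4921
  z = (9 - (-2)·-0.5714 - (4)·-0.8889) / (7) = 1.6304
Iteration 3:
  x = (-4 - (-2)·-0.4921 - (-2)·1.6304) / (7) = -0.2462
  y = (-8 - (4)·-0.4581 - (-1)·1.6304) / (9) = -0.5041
  z = (9 - (-2)·-0.4581 - (4)·-0.4921) / (7) = 1.4360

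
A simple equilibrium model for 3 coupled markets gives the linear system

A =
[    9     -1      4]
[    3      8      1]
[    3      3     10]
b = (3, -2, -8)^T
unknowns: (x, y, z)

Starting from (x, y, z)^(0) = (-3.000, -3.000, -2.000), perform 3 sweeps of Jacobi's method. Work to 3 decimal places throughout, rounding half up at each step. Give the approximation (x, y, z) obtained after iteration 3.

Iteration 1:
  x = (3 - (-1)·-3.000 - (4)·-2.000) / (9) = 0.889
  y = (-2 - (3)·-3.000 - (1)·-2.000) / (8) = 1.125
  z = (-8 - (3)·-3.000 - (3)·-3.000) / (10) = 1.000
Iteration 2:
  x = (3 - (-1)·1.125 - (4)·1.000) / (9) = 0.014
  y = (-2 - (3)·0.889 - (1)·1.000) / (8) = -0.708
  z = (-8 - (3)·0.889 - (3)·1.125) / (10) = -1.404
Iteration 3:
  x = (3 - (-1)·-0.708 - (4)·-1.404) / (9) = 0.879
  y = (-2 - (3)·0.014 - (1)·-1.404) / (8) = -0.080
  z = (-8 - (3)·0.014 - (3)·-0.708) / (10) = -0.592

(0.879, -0.080, -0.592)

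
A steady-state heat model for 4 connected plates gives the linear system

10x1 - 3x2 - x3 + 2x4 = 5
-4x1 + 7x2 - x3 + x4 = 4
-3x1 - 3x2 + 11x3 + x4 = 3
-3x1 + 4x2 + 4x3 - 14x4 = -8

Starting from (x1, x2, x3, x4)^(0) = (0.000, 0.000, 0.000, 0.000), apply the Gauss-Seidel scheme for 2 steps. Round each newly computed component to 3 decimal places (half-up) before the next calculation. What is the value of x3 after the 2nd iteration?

Iteration 1:
  x1 = (5 - (-3)·0.000 - (-1)·0.000 - (2)·0.000) / (10) = 0.500
  x2 = (4 - (-4)·0.500 - (-1)·0.000 - (1)·0.000) / (7) = 0.857
  x3 = (3 - (-3)·0.500 - (-3)·0.857 - (1)·0.000) / (11) = 0.643
  x4 = (-8 - (-3)·0.500 - (4)·0.857 - (4)·0.643) / (-14) = 0.893
Iteration 2:
  x1 = (5 - (-3)·0.857 - (-1)·0.643 - (2)·0.893) / (10) = 0.643
  x2 = (4 - (-4)·0.643 - (-1)·0.643 - (1)·0.893) / (7) = 0.903
  x3 = (3 - (-3)·0.643 - (-3)·0.903 - (1)·0.893) / (11) = 0.613
  x4 = (-8 - (-3)·0.643 - (4)·0.903 - (4)·0.613) / (-14) = 0.867

0.613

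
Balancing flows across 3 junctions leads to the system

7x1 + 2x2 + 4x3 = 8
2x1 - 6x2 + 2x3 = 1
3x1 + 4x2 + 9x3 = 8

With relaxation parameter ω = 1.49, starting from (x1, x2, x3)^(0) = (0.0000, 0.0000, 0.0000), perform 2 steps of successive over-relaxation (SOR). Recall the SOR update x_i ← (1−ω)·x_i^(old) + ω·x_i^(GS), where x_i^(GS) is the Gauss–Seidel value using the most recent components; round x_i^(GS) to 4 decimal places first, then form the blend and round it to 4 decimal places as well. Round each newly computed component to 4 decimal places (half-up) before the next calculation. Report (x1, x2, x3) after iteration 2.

(0.5434, -0.2300, 1.1662)

Iteration 1:
  x1: GS value = (8 - (2)·0.0000 - (4)·0.0000) / (7) = 1.1429;  x1 ← (1−ω)·0.0000 + ω·1.1429 = 1.7029
  x2: GS value = (1 - (2)·1.7029 - (2)·0.0000) / (-6) = 0.4010;  x2 ← (1−ω)·0.0000 + ω·0.4010 = 0.5975
  x3: GS value = (8 - (3)·1.7029 - (4)·0.5975) / (9) = 0.0557;  x3 ← (1−ω)·0.0000 + ω·0.0557 = 0.0830
Iteration 2:
  x1: GS value = (8 - (2)·0.5975 - (4)·0.0830) / (7) = 0.9247;  x1 ← (1−ω)·1.7029 + ω·0.9247 = 0.5434
  x2: GS value = (1 - (2)·0.5434 - (2)·0.0830) / (-6) = 0.0421;  x2 ← (1−ω)·0.5975 + ω·0.0421 = -0.2300
  x3: GS value = (8 - (3)·0.5434 - (4)·-0.2300) / (9) = 0.8100;  x3 ← (1−ω)·0.0830 + ω·0.8100 = 1.1662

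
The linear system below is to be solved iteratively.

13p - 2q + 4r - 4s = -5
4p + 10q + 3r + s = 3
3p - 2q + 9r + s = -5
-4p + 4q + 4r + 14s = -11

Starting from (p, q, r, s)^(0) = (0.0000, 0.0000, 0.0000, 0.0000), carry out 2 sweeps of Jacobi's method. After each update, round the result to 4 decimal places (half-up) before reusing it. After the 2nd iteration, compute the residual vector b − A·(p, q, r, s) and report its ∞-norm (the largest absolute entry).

2.8236

Iteration 1:
  p = (-5 - (-2)·0.0000 - (4)·0.0000 - (-4)·0.0000) / (13) = -0.3846
  q = (3 - (4)·0.0000 - (3)·0.0000 - (1)·0.0000) / (10) = 0.3000
  r = (-5 - (3)·0.0000 - (-2)·0.0000 - (1)·0.0000) / (9) = -0.5556
  s = (-11 - (-4)·0.0000 - (4)·0.0000 - (4)·0.0000) / (14) = -0.7857
Iteration 2:
  p = (-5 - (-2)·0.3000 - (4)·-0.5556 - (-4)·-0.7857) / (13) = -0.4093
  q = (3 - (4)·-0.3846 - (3)·-0.5556 - (1)·-0.7857) / (10) = 0.6991
  r = (-5 - (3)·-0.3846 - (-2)·0.3000 - (1)·-0.7857) / (9) = -0.2734
  s = (-11 - (-4)·-0.3846 - (4)·0.3000 - (4)·-0.5556) / (14) = -0.8226
Residual b − A·x = (-0.4777, -0.7110, 0.9093, -2.8236); ∞-norm = 2.8236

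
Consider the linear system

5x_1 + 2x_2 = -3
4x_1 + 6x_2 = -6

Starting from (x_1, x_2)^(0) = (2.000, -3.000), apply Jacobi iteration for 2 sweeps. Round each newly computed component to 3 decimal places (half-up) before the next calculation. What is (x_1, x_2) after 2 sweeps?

Iteration 1:
  x_1 = (-3 - (2)·-3.000) / (5) = 0.600
  x_2 = (-6 - (4)·2.000) / (6) = -2.333
Iteration 2:
  x_1 = (-3 - (2)·-2.333) / (5) = 0.333
  x_2 = (-6 - (4)·0.600) / (6) = -1.400

(0.333, -1.400)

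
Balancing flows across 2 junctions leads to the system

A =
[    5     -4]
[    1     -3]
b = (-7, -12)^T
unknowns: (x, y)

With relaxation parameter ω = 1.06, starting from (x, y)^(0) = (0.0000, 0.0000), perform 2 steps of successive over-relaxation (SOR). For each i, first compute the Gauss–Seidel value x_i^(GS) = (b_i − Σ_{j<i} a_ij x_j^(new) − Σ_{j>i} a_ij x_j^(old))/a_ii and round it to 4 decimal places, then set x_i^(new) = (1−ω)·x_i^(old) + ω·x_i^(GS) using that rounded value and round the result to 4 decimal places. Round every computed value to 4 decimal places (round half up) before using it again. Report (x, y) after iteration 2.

(1.7559, 4.6375)

Iteration 1:
  x: GS value = (-7 - (-4)·0.0000) / (5) = -1.4000;  x ← (1−ω)·0.0000 + ω·-1.4000 = -1.4840
  y: GS value = (-12 - (1)·-1.4840) / (-3) = 3.5053;  y ← (1−ω)·0.0000 + ω·3.5053 = 3.7156
Iteration 2:
  x: GS value = (-7 - (-4)·3.7156) / (5) = 1.5725;  x ← (1−ω)·-1.4840 + ω·1.5725 = 1.7559
  y: GS value = (-12 - (1)·1.7559) / (-3) = 4.5853;  y ← (1−ω)·3.7156 + ω·4.5853 = 4.6375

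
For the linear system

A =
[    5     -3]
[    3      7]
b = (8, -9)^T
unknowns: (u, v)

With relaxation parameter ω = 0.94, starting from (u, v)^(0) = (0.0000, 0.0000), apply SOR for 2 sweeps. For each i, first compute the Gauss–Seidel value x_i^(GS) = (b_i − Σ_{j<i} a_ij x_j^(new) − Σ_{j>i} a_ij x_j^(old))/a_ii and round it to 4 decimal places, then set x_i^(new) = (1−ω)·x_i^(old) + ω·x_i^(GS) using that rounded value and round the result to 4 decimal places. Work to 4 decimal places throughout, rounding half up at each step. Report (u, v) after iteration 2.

Iteration 1:
  u: GS value = (8 - (-3)·0.0000) / (5) = 1.6000;  u ← (1−ω)·0.0000 + ω·1.6000 = 1.5040
  v: GS value = (-9 - (3)·1.5040) / (7) = -1.9303;  v ← (1−ω)·0.0000 + ω·-1.9303 = -1.8145
Iteration 2:
  u: GS value = (8 - (-3)·-1.8145) / (5) = 0.5113;  u ← (1−ω)·1.5040 + ω·0.5113 = 0.5709
  v: GS value = (-9 - (3)·0.5709) / (7) = -1.5304;  v ← (1−ω)·-1.8145 + ω·-1.5304 = -1.5474

(0.5709, -1.5474)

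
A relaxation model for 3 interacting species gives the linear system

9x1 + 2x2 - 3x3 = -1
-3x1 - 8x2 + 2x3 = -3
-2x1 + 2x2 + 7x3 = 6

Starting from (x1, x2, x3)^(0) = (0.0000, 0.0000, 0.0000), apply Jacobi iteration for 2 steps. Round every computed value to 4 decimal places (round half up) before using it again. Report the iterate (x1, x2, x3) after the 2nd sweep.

Iteration 1:
  x1 = (-1 - (2)·0.0000 - (-3)·0.0000) / (9) = -0.1111
  x2 = (-3 - (-3)·0.0000 - (2)·0.0000) / (-8) = 0.3750
  x3 = (6 - (-2)·0.0000 - (2)·0.0000) / (7) = 0.8571
Iteration 2:
  x1 = (-1 - (2)·0.3750 - (-3)·0.8571) / (9) = 0.0913
  x2 = (-3 - (-3)·-0.1111 - (2)·0.8571) / (-8) = 0.6309
  x3 = (6 - (-2)·-0.1111 - (2)·0.3750) / (7) = 0.7183

(0.0913, 0.6309, 0.7183)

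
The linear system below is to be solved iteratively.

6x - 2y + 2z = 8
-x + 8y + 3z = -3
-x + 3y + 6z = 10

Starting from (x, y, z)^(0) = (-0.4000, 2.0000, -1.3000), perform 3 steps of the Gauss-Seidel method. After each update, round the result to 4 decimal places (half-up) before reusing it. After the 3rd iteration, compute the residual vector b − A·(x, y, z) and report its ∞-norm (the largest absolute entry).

0.5072

Iteration 1:
  x = (8 - (-2)·2.0000 - (2)·-1.3000) / (6) = 2.4333
  y = (-3 - (-1)·2.4333 - (3)·-1.3000) / (8) = 0.4167
  z = (10 - (-1)·2.4333 - (3)·0.4167) / (6) = 1.8639
Iteration 2:
  x = (8 - (-2)·0.4167 - (2)·1.8639) / (6) = 0.8509
  y = (-3 - (-1)·0.8509 - (3)·1.8639) / (8) = -0.9676
  z = (10 - (-1)·0.8509 - (3)·-0.9676) / (6) = 2.2923
Iteration 3:
  x = (8 - (-2)·-0.9676 - (2)·2.2923) / (6) = 0.2467
  y = (-3 - (-1)·0.2467 - (3)·2.2923) / (8) = -1.2038
  z = (10 - (-1)·0.2467 - (3)·-1.2038) / (6) = 2.3097
Residual b − A·x = (-0.5072, -0.0520, -0.0001); ∞-norm = 0.5072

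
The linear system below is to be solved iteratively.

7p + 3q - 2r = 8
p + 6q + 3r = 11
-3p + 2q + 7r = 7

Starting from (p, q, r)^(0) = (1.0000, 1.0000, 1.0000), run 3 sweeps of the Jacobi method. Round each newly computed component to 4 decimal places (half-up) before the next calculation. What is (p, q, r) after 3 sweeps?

(0.9864, 1.1242, 1.1025)

Iteration 1:
  p = (8 - (3)·1.0000 - (-2)·1.0000) / (7) = 1.0000
  q = (11 - (1)·1.0000 - (3)·1.0000) / (6) = 1.1667
  r = (7 - (-3)·1.0000 - (2)·1.0000) / (7) = 1.1429
Iteration 2:
  p = (8 - (3)·1.1667 - (-2)·1.1429) / (7) = 0.9694
  q = (11 - (1)·1.0000 - (3)·1.1429) / (6) = 1.0952
  r = (7 - (-3)·1.0000 - (2)·1.1667) / (7) = 1.0952
Iteration 3:
  p = (8 - (3)·1.0952 - (-2)·1.0952) / (7) = 0.9864
  q = (11 - (1)·0.9694 - (3)·1.0952) / (6) = 1.1242
  r = (7 - (-3)·0.9694 - (2)·1.0952) / (7) = 1.1025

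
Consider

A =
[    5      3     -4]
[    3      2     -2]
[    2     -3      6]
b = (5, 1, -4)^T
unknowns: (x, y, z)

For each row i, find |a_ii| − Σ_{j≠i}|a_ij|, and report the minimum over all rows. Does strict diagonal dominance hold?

row 1: |5| − (3+4) = -2
row 2: |2| − (3+2) = -3
row 3: |6| − (2+3) = 1
minimum over rows = -3 → not strictly diagonally dominant

-3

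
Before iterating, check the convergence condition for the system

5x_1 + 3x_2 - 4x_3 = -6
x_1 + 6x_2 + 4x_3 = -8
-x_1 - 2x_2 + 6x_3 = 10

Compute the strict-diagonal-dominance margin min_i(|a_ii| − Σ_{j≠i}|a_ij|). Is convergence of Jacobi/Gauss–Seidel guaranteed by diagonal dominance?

row 1: |5| − (3+4) = -2
row 2: |6| − (1+4) = 1
row 3: |6| − (1+2) = 3
minimum over rows = -2 → not strictly diagonally dominant

-2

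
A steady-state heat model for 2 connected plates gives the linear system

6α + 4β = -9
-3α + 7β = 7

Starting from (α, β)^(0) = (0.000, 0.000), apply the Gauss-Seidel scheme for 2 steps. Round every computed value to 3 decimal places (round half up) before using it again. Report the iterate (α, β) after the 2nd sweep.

Iteration 1:
  α = (-9 - (4)·0.000) / (6) = -1.500
  β = (7 - (-3)·-1.500) / (7) = 0.357
Iteration 2:
  α = (-9 - (4)·0.357) / (6) = -1.738
  β = (7 - (-3)·-1.738) / (7) = 0.255

(-1.738, 0.255)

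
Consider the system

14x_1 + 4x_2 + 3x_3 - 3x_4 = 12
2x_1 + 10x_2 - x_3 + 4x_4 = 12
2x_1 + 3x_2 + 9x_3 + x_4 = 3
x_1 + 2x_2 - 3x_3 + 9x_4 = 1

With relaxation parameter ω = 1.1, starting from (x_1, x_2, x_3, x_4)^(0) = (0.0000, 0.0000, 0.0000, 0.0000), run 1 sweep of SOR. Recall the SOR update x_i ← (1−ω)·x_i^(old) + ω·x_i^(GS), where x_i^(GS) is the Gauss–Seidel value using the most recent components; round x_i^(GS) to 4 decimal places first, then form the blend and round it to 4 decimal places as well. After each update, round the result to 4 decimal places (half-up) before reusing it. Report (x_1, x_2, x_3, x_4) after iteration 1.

(0.9428, 1.1125, -0.2717, -0.3645)

Iteration 1:
  x_1: GS value = (12 - (4)·0.0000 - (3)·0.0000 - (-3)·0.0000) / (14) = 0.8571;  x_1 ← (1−ω)·0.0000 + ω·0.8571 = 0.9428
  x_2: GS value = (12 - (2)·0.9428 - (-1)·0.0000 - (4)·0.0000) / (10) = 1.0114;  x_2 ← (1−ω)·0.0000 + ω·1.0114 = 1.1125
  x_3: GS value = (3 - (2)·0.9428 - (3)·1.1125 - (1)·0.0000) / (9) = -0.2470;  x_3 ← (1−ω)·0.0000 + ω·-0.2470 = -0.2717
  x_4: GS value = (1 - (1)·0.9428 - (2)·1.1125 - (-3)·-0.2717) / (9) = -0.3314;  x_4 ← (1−ω)·0.0000 + ω·-0.3314 = -0.3645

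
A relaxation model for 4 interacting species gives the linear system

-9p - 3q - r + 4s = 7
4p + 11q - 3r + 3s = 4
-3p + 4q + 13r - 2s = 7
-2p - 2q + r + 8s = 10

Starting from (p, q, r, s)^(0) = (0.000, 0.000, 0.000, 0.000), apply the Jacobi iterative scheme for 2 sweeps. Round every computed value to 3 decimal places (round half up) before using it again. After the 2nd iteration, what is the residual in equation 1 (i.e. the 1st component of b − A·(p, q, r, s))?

Iteration 1:
  p = (7 - (-3)·0.000 - (-1)·0.000 - (4)·0.000) / (-9) = -0.778
  q = (4 - (4)·0.000 - (-3)·0.000 - (3)·0.000) / (11) = 0.364
  r = (7 - (-3)·0.000 - (4)·0.000 - (-2)·0.000) / (13) = 0.538
  s = (10 - (-2)·0.000 - (-2)·0.000 - (1)·0.000) / (8) = 1.250
Iteration 2:
  p = (7 - (-3)·0.364 - (-1)·0.538 - (4)·1.250) / (-9) = -0.403
  q = (4 - (4)·-0.778 - (-3)·0.538 - (3)·1.250) / (11) = 0.452
  r = (7 - (-3)·-0.778 - (4)·0.364 - (-2)·1.250) / (13) = 0.439
  s = (10 - (-2)·-0.778 - (-2)·0.364 - (1)·0.538) / (8) = 1.079
Residual b − A·x = (0.852, -1.280, 0.434, 1.027)

0.852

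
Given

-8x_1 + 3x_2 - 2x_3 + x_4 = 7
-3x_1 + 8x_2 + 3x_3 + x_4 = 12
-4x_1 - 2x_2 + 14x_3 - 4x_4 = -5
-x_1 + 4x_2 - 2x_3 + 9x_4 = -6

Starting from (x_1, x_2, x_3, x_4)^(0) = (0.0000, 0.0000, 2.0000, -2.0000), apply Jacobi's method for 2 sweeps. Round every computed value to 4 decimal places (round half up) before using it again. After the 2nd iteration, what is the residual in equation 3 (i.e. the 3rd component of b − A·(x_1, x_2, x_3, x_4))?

0.7482

Iteration 1:
  x_1 = (7 - (3)·0.0000 - (-2)·2.0000 - (1)·-2.0000) / (-8) = -1.6250
  x_2 = (12 - (-3)·0.0000 - (3)·2.0000 - (1)·-2.0000) / (8) = 1.0000
  x_3 = (-5 - (-4)·0.0000 - (-2)·0.0000 - (-4)·-2.0000) / (14) = -0.9286
  x_4 = (-6 - (-1)·0.0000 - (4)·0.0000 - (-2)·2.0000) / (9) = -0.2222
Iteration 2:
  x_1 = (7 - (3)·1.0000 - (-2)·-0.9286 - (1)·-0.2222) / (-8) = -0.2956
  x_2 = (12 - (-3)·-1.6250 - (3)·-0.9286 - (1)·-0.2222) / (8) = 1.2666
  x_3 = (-5 - (-4)·-1.6250 - (-2)·1.0000 - (-4)·-0.2222) / (14) = -0.7421
  x_4 = (-6 - (-1)·-1.6250 - (4)·1.0000 - (-2)·-0.9286) / (9) = -1.4980
Residual b − A·x = (0.8492, 4.7047, 0.7482, 0.6358)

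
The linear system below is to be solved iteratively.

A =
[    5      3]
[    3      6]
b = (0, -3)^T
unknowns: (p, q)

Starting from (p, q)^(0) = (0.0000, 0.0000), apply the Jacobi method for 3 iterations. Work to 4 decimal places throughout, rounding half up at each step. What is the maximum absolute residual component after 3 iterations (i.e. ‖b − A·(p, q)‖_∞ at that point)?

Iteration 1:
  p = (0 - (3)·0.0000) / (5) = 0.0000
  q = (-3 - (3)·0.0000) / (6) = -0.5000
Iteration 2:
  p = (0 - (3)·-0.5000) / (5) = 0.3000
  q = (-3 - (3)·0.0000) / (6) = -0.5000
Iteration 3:
  p = (0 - (3)·-0.5000) / (5) = 0.3000
  q = (-3 - (3)·0.3000) / (6) = -0.6500
Residual b − A·x = (0.4500, 0.0000); ∞-norm = 0.4500

0.4500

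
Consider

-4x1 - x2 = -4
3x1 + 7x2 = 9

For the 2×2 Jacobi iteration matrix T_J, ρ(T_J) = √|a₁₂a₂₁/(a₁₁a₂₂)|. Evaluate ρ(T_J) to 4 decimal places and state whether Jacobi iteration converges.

0.3273

a₁₂a₂₁/(a₁₁a₂₂) = (-1)·(3) / ((-4)·(7)) = 0.107143
ρ = √|0.107143| = √0.107143 = 0.3273
ρ < 1, so Jacobi converges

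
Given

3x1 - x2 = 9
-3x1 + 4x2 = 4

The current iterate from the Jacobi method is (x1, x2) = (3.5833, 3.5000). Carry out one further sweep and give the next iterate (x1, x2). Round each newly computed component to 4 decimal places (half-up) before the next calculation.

(4.1667, 3.6875)

One sweep:
  x1 = (9 - (-1)·3.5000) / (3) = 4.1667
  x2 = (4 - (-3)·3.5833) / (4) = 3.6875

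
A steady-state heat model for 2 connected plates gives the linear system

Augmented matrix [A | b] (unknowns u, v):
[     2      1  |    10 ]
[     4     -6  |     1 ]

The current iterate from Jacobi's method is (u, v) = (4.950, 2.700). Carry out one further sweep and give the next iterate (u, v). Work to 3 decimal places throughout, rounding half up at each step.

One sweep:
  u = (10 - (1)·2.700) / (2) = 3.650
  v = (1 - (4)·4.950) / (-6) = 3.133

(3.650, 3.133)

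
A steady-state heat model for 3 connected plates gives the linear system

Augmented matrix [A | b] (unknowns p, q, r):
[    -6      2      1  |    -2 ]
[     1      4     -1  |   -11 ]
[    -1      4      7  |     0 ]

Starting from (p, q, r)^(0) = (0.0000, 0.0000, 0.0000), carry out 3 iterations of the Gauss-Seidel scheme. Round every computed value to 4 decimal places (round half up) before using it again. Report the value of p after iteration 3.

Iteration 1:
  p = (-2 - (2)·0.0000 - (1)·0.0000) / (-6) = 0.3333
  q = (-11 - (1)·0.3333 - (-1)·0.0000) / (4) = -2.8333
  r = (0 - (-1)·0.3333 - (4)·-2.8333) / (7) = 1.6666
Iteration 2:
  p = (-2 - (2)·-2.8333 - (1)·1.6666) / (-6) = -0.3333
  q = (-11 - (1)·-0.3333 - (-1)·1.6666) / (4) = -2.2500
  r = (0 - (-1)·-0.3333 - (4)·-2.2500) / (7) = 1.2381
Iteration 3:
  p = (-2 - (2)·-2.2500 - (1)·1.2381) / (-6) = -0.2103
  q = (-11 - (1)·-0.2103 - (-1)·1.2381) / (4) = -2.3879
  r = (0 - (-1)·-0.2103 - (4)·-2.3879) / (7) = 1.3345

-0.2103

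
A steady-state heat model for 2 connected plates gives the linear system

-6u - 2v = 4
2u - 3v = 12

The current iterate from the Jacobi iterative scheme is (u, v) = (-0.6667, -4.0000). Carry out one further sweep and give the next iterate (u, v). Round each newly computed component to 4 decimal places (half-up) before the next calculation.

One sweep:
  u = (4 - (-2)·-4.0000) / (-6) = 0.6667
  v = (12 - (2)·-0.6667) / (-3) = -4.4445

(0.6667, -4.4445)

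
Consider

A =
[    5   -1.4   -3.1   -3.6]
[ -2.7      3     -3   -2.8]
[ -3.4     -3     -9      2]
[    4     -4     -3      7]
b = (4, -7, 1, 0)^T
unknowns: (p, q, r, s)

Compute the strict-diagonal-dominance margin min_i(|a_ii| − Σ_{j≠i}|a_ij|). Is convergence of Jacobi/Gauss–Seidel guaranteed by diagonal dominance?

-5.5

row 1: |5| − (1.4+3.1+3.6) = -3.1
row 2: |3| − (2.7+3+2.8) = -5.5
row 3: |-9| − (3.4+3+2) = 0.6
row 4: |7| − (4+4+3) = -4
minimum over rows = -5.5 → not strictly diagonally dominant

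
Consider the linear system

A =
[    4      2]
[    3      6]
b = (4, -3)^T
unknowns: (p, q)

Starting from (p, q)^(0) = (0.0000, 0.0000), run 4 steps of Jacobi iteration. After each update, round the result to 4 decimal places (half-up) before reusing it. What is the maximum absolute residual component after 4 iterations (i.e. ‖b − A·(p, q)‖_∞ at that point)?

0.2500

Iteration 1:
  p = (4 - (2)·0.0000) / (4) = 1.0000
  q = (-3 - (3)·0.0000) / (6) = -0.5000
Iteration 2:
  p = (4 - (2)·-0.5000) / (4) = 1.2500
  q = (-3 - (3)·1.0000) / (6) = -1.0000
Iteration 3:
  p = (4 - (2)·-1.0000) / (4) = 1.5000
  q = (-3 - (3)·1.2500) / (6) = -1.1250
Iteration 4:
  p = (4 - (2)·-1.1250) / (4) = 1.5625
  q = (-3 - (3)·1.5000) / (6) = -1.2500
Residual b − A·x = (0.2500, -0.1875); ∞-norm = 0.2500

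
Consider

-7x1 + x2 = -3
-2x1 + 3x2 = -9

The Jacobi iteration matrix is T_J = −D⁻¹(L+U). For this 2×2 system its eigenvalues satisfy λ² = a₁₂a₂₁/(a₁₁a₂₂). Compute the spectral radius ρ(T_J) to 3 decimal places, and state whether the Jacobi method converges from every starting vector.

a₁₂a₂₁/(a₁₁a₂₂) = (1)·(-2) / ((-7)·(3)) = 0.095238
ρ = √|0.095238| = √0.095238 = 0.309
ρ < 1, so Jacobi converges

0.309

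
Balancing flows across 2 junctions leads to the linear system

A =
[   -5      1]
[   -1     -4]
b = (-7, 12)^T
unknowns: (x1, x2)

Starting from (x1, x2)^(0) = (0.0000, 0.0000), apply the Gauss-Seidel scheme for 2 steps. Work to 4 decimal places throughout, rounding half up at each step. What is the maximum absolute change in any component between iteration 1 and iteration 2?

0.6700

Iteration 1:
  x1 = (-7 - (1)·0.0000) / (-5) = 1.4000
  x2 = (12 - (-1)·1.4000) / (-4) = -3.3500
Iteration 2:
  x1 = (-7 - (1)·-3.3500) / (-5) = 0.7300
  x2 = (12 - (-1)·0.7300) / (-4) = -3.1825
Change: (-0.6700, 0.1675) → max |·| = 0.6700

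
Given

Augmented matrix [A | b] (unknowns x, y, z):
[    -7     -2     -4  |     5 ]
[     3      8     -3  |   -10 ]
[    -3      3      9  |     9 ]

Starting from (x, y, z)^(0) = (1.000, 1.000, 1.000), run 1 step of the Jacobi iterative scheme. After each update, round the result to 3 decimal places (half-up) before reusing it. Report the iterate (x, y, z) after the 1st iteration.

Iteration 1:
  x = (5 - (-2)·1.000 - (-4)·1.000) / (-7) = -1.571
  y = (-10 - (3)·1.000 - (-3)·1.000) / (8) = -1.250
  z = (9 - (-3)·1.000 - (3)·1.000) / (9) = 1.000

(-1.571, -1.250, 1.000)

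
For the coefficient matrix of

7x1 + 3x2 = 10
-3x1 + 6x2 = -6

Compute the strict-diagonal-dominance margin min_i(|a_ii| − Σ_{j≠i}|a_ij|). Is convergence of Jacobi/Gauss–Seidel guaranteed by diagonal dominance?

3

row 1: |7| − (3) = 4
row 2: |6| − (3) = 3
minimum over rows = 3 → strictly diagonally dominant (convergence guaranteed)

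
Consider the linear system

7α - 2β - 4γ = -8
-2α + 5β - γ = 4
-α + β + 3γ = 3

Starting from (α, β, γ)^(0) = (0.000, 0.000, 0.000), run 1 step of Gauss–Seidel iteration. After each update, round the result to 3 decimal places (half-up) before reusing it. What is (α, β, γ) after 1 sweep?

Iteration 1:
  α = (-8 - (-2)·0.000 - (-4)·0.000) / (7) = -1.143
  β = (4 - (-2)·-1.143 - (-1)·0.000) / (5) = 0.343
  γ = (3 - (-1)·-1.143 - (1)·0.343) / (3) = 0.505

(-1.143, 0.343, 0.505)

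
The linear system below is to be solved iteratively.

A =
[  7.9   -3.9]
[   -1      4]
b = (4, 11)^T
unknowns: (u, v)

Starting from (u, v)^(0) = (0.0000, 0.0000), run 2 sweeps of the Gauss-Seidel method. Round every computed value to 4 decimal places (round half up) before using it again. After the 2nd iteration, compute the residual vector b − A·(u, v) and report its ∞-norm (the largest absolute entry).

Iteration 1:
  u = (4 - (-3.9)·0.0000) / (7.9) = 0.5063
  v = (11 - (-1)·0.5063) / (4) = 2.8766
Iteration 2:
  u = (4 - (-3.9)·2.8766) / (7.9) = 1.9264
  v = (11 - (-1)·1.9264) / (4) = 3.2316
Residual b − A·x = (1.3847, 0.0000); ∞-norm = 1.3847

1.3847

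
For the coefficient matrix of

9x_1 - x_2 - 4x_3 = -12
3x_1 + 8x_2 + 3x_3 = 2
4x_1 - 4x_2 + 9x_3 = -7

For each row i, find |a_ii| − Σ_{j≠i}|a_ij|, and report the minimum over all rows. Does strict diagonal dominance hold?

1

row 1: |9| − (1+4) = 4
row 2: |8| − (3+3) = 2
row 3: |9| − (4+4) = 1
minimum over rows = 1 → strictly diagonally dominant (convergence guaranteed)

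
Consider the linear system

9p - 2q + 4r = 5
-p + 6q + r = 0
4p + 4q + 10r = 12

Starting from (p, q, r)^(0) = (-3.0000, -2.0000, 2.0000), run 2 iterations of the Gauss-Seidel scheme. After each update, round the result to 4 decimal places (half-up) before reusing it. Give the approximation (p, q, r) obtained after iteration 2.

(-0.3012, -0.3329, 1.4536)

Iteration 1:
  p = (5 - (-2)·-2.0000 - (4)·2.0000) / (9) = -0.7778
  q = (0 - (-1)·-0.7778 - (1)·2.0000) / (6) = -0.4630
  r = (12 - (4)·-0.7778 - (4)·-0.4630) / (10) = 1.6963
Iteration 2:
  p = (5 - (-2)·-0.4630 - (4)·1.6963) / (9) = -0.3012
  q = (0 - (-1)·-0.3012 - (1)·1.6963) / (6) = -0.3329
  r = (12 - (4)·-0.3012 - (4)·-0.3329) / (10) = 1.4536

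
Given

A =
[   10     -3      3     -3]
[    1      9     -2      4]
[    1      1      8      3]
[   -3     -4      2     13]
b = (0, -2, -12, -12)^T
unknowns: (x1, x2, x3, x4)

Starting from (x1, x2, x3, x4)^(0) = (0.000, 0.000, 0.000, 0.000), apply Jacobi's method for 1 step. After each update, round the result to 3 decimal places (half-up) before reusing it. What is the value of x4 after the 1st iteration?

-0.923

Iteration 1:
  x1 = (0 - (-3)·0.000 - (3)·0.000 - (-3)·0.000) / (10) = 0.000
  x2 = (-2 - (1)·0.000 - (-2)·0.000 - (4)·0.000) / (9) = -0.222
  x3 = (-12 - (1)·0.000 - (1)·0.000 - (3)·0.000) / (8) = -1.500
  x4 = (-12 - (-3)·0.000 - (-4)·0.000 - (2)·0.000) / (13) = -0.923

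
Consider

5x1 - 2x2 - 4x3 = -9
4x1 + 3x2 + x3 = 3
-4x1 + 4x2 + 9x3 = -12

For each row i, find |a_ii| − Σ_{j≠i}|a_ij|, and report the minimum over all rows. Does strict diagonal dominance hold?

-2

row 1: |5| − (2+4) = -1
row 2: |3| − (4+1) = -2
row 3: |9| − (4+4) = 1
minimum over rows = -2 → not strictly diagonally dominant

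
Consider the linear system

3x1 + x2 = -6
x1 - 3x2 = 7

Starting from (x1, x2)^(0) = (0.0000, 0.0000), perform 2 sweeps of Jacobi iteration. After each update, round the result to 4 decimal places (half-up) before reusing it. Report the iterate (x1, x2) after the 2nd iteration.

Iteration 1:
  x1 = (-6 - (1)·0.0000) / (3) = -2.0000
  x2 = (7 - (1)·0.0000) / (-3) = -2.3333
Iteration 2:
  x1 = (-6 - (1)·-2.3333) / (3) = -1.2222
  x2 = (7 - (1)·-2.0000) / (-3) = -3.0000

(-1.2222, -3.0000)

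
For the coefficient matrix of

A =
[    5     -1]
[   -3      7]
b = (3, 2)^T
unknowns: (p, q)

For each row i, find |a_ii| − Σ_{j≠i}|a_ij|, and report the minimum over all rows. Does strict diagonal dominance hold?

row 1: |5| − (1) = 4
row 2: |7| − (3) = 4
minimum over rows = 4 → strictly diagonally dominant (convergence guaranteed)

4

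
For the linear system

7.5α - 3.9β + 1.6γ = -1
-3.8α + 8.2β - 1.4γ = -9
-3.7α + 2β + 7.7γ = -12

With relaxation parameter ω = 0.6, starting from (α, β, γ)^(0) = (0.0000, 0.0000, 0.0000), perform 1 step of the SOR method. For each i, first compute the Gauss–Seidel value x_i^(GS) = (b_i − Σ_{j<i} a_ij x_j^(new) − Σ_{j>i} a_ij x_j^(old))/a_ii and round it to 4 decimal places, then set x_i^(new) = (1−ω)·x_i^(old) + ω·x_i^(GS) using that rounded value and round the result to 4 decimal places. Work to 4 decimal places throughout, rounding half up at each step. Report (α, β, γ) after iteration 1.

(-0.0800, -0.6808, -0.8521)

Iteration 1:
  α: GS value = (-1 - (-3.9)·0.0000 - (1.6)·0.0000) / (7.5) = -0.1333;  α ← (1−ω)·0.0000 + ω·-0.1333 = -0.0800
  β: GS value = (-9 - (-3.8)·-0.0800 - (-1.4)·0.0000) / (8.2) = -1.1346;  β ← (1−ω)·0.0000 + ω·-1.1346 = -0.6808
  γ: GS value = (-12 - (-3.7)·-0.0800 - (2)·-0.6808) / (7.7) = -1.4201;  γ ← (1−ω)·0.0000 + ω·-1.4201 = -0.8521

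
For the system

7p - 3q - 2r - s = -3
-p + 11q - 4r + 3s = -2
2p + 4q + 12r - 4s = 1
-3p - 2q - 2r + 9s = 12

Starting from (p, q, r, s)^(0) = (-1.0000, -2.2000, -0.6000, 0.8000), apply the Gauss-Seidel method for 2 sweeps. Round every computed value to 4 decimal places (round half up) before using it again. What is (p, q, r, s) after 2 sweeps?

(-0.3846, -0.1514, 0.4902, 1.2804)

Iteration 1:
  p = (-3 - (-3)·-2.2000 - (-2)·-0.6000 - (-1)·0.8000) / (7) = -1.4286
  q = (-2 - (-1)·-1.4286 - (-4)·-0.6000 - (3)·0.8000) / (11) = -0.7481
  r = (1 - (2)·-1.4286 - (4)·-0.7481 - (-4)·0.8000) / (12) = 0.8375
  s = (12 - (-3)·-1.4286 - (-2)·-0.7481 - (-2)·0.8375) / (9) = 0.8770
Iteration 2:
  p = (-3 - (-3)·-0.7481 - (-2)·0.8375 - (-1)·0.8770) / (7) = -0.3846
  q = (-2 - (-1)·-0.3846 - (-4)·0.8375 - (3)·0.8770) / (11) = -0.1514
  r = (1 - (2)·-0.3846 - (4)·-0.1514 - (-4)·0.8770) / (12) = 0.4902
  s = (12 - (-3)·-0.3846 - (-2)·-0.1514 - (-2)·0.4902) / (9) = 1.2804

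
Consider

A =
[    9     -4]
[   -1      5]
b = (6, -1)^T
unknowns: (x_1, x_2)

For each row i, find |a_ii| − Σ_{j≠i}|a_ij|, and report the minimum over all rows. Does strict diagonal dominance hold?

row 1: |9| − (4) = 5
row 2: |5| − (1) = 4
minimum over rows = 4 → strictly diagonally dominant (convergence guaranteed)

4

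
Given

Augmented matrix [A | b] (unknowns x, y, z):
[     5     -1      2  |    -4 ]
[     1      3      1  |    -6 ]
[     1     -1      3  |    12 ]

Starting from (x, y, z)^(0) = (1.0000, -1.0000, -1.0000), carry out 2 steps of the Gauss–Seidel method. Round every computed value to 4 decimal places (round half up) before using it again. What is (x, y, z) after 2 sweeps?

Iteration 1:
  x = (-4 - (-1)·-1.0000 - (2)·-1.0000) / (5) = -0.6000
  y = (-6 - (1)·-0.6000 - (1)·-1.0000) / (3) = -1.4667
  z = (12 - (1)·-0.6000 - (-1)·-1.4667) / (3) = 3.7111
Iteration 2:
  x = (-4 - (-1)·-1.4667 - (2)·3.7111) / (5) = -2.5778
  y = (-6 - (1)·-2.5778 - (1)·3.7111) / (3) = -2.3778
  z = (12 - (1)·-2.5778 - (-1)·-2.3778) / (3) = 4.0667

(-2.5778, -2.3778, 4.0667)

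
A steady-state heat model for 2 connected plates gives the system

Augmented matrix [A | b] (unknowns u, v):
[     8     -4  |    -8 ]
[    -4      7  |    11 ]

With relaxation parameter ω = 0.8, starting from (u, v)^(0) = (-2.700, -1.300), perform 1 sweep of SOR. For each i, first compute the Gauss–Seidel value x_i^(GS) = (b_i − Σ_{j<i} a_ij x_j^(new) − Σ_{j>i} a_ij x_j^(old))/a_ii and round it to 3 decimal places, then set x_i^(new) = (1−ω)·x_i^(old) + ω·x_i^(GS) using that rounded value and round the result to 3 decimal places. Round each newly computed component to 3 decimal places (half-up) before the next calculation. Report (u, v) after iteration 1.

(-1.860, 0.147)

Iteration 1:
  u: GS value = (-8 - (-4)·-1.300) / (8) = -1.650;  u ← (1−ω)·-2.700 + ω·-1.650 = -1.860
  v: GS value = (11 - (-4)·-1.860) / (7) = 0.509;  v ← (1−ω)·-1.300 + ω·0.509 = 0.147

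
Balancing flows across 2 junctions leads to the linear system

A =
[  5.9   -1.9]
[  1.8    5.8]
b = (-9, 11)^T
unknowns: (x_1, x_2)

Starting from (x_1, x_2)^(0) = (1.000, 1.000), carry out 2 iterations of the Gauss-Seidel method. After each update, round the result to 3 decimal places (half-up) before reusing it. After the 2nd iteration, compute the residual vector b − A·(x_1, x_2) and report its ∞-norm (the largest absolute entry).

0.244

Iteration 1:
  x_1 = (-9 - (-1.9)·1.000) / (5.9) = -1.203
  x_2 = (11 - (1.8)·-1.203) / (5.8) = 2.270
Iteration 2:
  x_1 = (-9 - (-1.9)·2.270) / (5.9) = -0.794
  x_2 = (11 - (1.8)·-0.794) / (5.8) = 2.143
Residual b − A·x = (-0.244, 0.000); ∞-norm = 0.244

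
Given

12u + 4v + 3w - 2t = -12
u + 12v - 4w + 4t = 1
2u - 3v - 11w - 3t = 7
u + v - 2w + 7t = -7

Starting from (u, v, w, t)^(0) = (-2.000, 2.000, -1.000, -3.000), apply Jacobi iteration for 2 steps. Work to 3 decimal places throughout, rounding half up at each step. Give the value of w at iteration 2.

-0.884

Iteration 1:
  u = (-12 - (4)·2.000 - (3)·-1.000 - (-2)·-3.000) / (12) = -1.917
  v = (1 - (1)·-2.000 - (-4)·-1.000 - (4)·-3.000) / (12) = 0.917
  w = (7 - (2)·-2.000 - (-3)·2.000 - (-3)·-3.000) / (-11) = -0.727
  t = (-7 - (1)·-2.000 - (1)·2.000 - (-2)·-1.000) / (7) = -1.286
Iteration 2:
  u = (-12 - (4)·0.917 - (3)·-0.727 - (-2)·-1.286) / (12) = -1.338
  v = (1 - (1)·-1.917 - (-4)·-0.727 - (4)·-1.286) / (12) = 0.429
  w = (7 - (2)·-1.917 - (-3)·0.917 - (-3)·-1.286) / (-11) = -0.884
  t = (-7 - (1)·-1.917 - (1)·0.917 - (-2)·-0.727) / (7) = -1.065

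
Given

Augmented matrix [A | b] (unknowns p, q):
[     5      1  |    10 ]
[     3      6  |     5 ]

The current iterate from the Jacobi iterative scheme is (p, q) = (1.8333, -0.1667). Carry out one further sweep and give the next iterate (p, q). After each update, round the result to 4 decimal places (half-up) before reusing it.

(2.0333, -0.0833)

One sweep:
  p = (10 - (1)·-0.1667) / (5) = 2.0333
  q = (5 - (3)·1.8333) / (6) = -0.0833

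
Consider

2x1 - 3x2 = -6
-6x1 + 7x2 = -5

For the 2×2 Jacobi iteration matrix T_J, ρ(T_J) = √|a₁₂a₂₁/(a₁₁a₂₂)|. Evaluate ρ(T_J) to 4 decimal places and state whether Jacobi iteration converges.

1.1339

a₁₂a₂₁/(a₁₁a₂₂) = (-3)·(-6) / ((2)·(7)) = 1.285714
ρ = √|1.285714| = √1.285714 = 1.1339
ρ > 1, so Jacobi diverges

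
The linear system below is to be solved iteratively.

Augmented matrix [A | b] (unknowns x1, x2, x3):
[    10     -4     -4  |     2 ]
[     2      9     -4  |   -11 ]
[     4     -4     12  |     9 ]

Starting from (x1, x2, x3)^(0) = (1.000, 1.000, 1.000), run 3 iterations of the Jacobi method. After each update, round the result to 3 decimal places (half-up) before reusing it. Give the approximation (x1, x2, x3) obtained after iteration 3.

Iteration 1:
  x1 = (2 - (-4)·1.000 - (-4)·1.000) / (10) = 1.000
  x2 = (-11 - (2)·1.000 - (-4)·1.000) / (9) = -1.000
  x3 = (9 - (4)·1.000 - (-4)·1.000) / (12) = 0.750
Iteration 2:
  x1 = (2 - (-4)·-1.000 - (-4)·0.750) / (10) = 0.100
  x2 = (-11 - (2)·1.000 - (-4)·0.750) / (9) = -1.111
  x3 = (9 - (4)·1.000 - (-4)·-1.000) / (12) = 0.083
Iteration 3:
  x1 = (2 - (-4)·-1.111 - (-4)·0.083) / (10) = -0.211
  x2 = (-11 - (2)·0.100 - (-4)·0.083) / (9) = -1.208
  x3 = (9 - (4)·0.100 - (-4)·-1.111) / (12) = 0.346

(-0.211, -1.208, 0.346)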